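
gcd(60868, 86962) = 2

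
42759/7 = 6108 + 3/7= 6108.43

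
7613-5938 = 1675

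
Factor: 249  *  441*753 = 3^4*7^2*83^1 *251^1 = 82686177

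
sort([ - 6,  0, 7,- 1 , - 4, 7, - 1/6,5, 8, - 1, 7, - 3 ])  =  [ - 6, - 4,  -  3, - 1,  -  1, - 1/6,0,  5 , 7,7,  7, 8 ]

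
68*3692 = 251056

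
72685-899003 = -826318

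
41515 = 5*8303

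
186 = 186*1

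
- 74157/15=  - 24719/5 = -4943.80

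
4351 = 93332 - 88981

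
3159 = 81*39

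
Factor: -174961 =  - 23^1 * 7607^1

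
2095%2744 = 2095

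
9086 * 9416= 85553776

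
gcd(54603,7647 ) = 3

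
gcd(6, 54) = 6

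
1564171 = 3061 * 511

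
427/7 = 61 = 61.00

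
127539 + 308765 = 436304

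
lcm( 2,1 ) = 2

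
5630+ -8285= - 2655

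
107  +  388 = 495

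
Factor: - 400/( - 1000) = 2^1*5^( - 1) = 2/5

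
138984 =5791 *24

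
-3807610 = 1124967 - 4932577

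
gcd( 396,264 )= 132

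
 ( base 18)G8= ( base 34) 8O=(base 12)208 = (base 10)296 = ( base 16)128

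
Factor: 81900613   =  61^1*1342633^1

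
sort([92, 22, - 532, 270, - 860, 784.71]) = [ - 860, - 532, 22, 92,270,784.71 ] 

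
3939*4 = 15756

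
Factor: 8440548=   2^2 * 3^1*703379^1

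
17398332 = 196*88767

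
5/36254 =5/36254 = 0.00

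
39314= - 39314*( - 1 )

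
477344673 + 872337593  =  1349682266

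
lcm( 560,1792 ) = 8960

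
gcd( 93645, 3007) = 1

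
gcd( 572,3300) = 44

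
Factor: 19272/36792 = 11/21 = 3^( - 1)*7^ ( - 1 ) * 11^1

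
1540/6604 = 385/1651 = 0.23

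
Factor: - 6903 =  - 3^2*13^1*59^1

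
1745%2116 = 1745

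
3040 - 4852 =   -  1812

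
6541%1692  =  1465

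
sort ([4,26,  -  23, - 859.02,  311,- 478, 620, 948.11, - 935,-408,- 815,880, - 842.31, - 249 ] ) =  [ - 935, - 859.02, - 842.31, - 815, - 478, - 408, - 249, - 23,4,26,311,620,880 , 948.11]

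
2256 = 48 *47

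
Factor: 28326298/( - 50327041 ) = -2^1 * 7^1 * 11^1*13^1*409^(- 1)*14149^1*123049^( - 1)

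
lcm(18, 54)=54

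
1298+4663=5961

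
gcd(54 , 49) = 1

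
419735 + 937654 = 1357389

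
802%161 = 158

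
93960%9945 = 4455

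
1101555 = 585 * 1883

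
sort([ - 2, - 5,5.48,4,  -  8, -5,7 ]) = [  -  8, -5, - 5, - 2,4,5.48,7] 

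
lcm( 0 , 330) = 0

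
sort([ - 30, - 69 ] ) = [-69, - 30] 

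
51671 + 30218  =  81889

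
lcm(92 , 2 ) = 92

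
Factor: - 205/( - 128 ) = 2^( - 7)* 5^1*41^1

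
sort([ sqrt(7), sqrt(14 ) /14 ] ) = [ sqrt( 14)/14,sqrt(7 )]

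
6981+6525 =13506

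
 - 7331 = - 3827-3504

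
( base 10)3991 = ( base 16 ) f97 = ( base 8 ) 7627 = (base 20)9jb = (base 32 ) 3SN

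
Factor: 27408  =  2^4*3^1 * 571^1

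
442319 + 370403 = 812722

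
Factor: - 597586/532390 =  - 5^ ( - 1)*11^1*23^1*1181^1 * 53239^( - 1 ) = - 298793/266195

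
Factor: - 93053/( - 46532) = 2^( -2)*11633^(-1 )*93053^1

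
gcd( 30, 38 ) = 2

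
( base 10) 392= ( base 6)1452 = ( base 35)b7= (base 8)610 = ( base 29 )DF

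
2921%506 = 391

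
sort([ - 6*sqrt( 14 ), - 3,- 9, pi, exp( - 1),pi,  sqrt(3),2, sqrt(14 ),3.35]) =[ - 6*sqrt( 14), - 9 , - 3,exp(  -  1), sqrt( 3 ), 2,pi,pi,3.35, sqrt( 14 ) ]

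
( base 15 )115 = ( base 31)7s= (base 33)7E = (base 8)365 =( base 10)245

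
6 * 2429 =14574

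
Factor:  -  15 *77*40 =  - 2^3 * 3^1*5^2*7^1*11^1 = - 46200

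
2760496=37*74608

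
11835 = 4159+7676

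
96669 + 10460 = 107129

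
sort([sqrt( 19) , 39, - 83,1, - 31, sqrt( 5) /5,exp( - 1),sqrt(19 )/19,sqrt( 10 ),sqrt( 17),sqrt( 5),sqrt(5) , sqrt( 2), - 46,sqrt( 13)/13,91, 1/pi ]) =[  -  83, - 46, - 31,sqrt(19)/19,  sqrt( 13) /13, 1/pi, exp( - 1),sqrt (5) /5,1,sqrt( 2 ),  sqrt( 5 ),sqrt(5), sqrt(10), sqrt( 17 ),sqrt(19),39,91]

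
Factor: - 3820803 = - 3^1*7^1*181943^1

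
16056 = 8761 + 7295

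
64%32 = 0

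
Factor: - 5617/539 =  - 7^( - 2)*11^( - 1 )*41^1 * 137^1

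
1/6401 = 1/6401 = 0.00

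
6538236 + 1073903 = 7612139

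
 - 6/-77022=1/12837 = 0.00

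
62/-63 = -62/63 = -0.98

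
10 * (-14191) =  - 141910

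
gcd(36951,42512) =1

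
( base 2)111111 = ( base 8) 77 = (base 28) 27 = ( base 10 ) 63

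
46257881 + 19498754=65756635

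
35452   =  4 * 8863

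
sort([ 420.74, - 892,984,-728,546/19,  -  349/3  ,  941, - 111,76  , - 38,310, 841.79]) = [ - 892,  -  728, - 349/3, - 111,  -  38,546/19, 76,  310,420.74,841.79,941, 984]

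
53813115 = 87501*615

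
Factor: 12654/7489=2^1*3^2 * 19^1*37^1*7489^ ( - 1 ) 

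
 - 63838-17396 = -81234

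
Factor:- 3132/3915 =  - 2^2 * 5^( - 1 ) =- 4/5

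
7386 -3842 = 3544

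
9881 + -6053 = 3828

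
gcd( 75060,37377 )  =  9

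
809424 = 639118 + 170306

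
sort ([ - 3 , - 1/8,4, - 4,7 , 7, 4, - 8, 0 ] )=[ - 8, - 4, - 3, - 1/8, 0,4,4,7, 7]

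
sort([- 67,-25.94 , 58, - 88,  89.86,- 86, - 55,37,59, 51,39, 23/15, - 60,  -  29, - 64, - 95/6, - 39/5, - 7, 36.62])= [- 88, - 86, - 67, - 64, - 60, - 55, - 29, - 25.94, - 95/6,-39/5, - 7,23/15,36.62, 37,39,51,58,59,89.86 ] 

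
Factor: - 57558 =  - 2^1*3^1*53^1*181^1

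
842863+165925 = 1008788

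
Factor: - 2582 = -2^1*1291^1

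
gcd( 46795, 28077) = 9359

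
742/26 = 28+7/13=28.54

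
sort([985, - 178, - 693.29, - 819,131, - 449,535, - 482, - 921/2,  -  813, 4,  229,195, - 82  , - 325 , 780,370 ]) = [-819, - 813, - 693.29, - 482, - 921/2, - 449 , - 325, - 178, - 82, 4, 131,195, 229,370, 535,780, 985] 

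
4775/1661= 4775/1661 = 2.87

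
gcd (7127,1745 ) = 1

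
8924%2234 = 2222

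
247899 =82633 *3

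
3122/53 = 3122/53  =  58.91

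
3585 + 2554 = 6139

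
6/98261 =6/98261  =  0.00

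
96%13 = 5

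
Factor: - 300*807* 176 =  - 2^6 * 3^2*5^2*11^1*269^1 = - 42609600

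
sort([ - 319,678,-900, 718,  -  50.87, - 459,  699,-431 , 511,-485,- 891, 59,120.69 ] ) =[  -  900 , - 891,-485, - 459 ,  -  431, - 319,-50.87,59,120.69,511, 678, 699,718 ] 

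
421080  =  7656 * 55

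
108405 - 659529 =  - 551124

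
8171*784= 6406064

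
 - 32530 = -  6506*5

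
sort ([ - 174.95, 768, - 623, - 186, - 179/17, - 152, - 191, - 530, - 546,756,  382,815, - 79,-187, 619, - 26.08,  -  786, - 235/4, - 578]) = [-786 , - 623, - 578, - 546, - 530, - 191, - 187,-186, - 174.95, - 152, - 79, - 235/4, - 26.08,- 179/17,382,619, 756,768,815 ]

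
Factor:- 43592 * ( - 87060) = 3795119520 = 2^5 * 3^1*5^1*1451^1*5449^1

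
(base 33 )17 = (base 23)1h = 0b101000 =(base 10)40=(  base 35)15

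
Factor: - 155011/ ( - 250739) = 379^1 * 409^1*250739^(-1)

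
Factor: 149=149^1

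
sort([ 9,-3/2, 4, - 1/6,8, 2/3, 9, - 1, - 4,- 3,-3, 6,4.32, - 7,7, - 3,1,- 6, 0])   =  [-7, - 6, - 4, - 3, - 3, - 3,-3/2  ,-1,-1/6,0 , 2/3,1,4,4.32, 6, 7,8, 9, 9]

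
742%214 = 100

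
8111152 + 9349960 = 17461112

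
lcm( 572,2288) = 2288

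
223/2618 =223/2618  =  0.09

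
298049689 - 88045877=210003812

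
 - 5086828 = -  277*18364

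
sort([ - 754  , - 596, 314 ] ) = [ - 754,-596 , 314 ]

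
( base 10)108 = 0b1101100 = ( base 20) 58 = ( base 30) 3i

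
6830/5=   1366=1366.00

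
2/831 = 2/831 = 0.00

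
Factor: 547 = 547^1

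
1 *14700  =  14700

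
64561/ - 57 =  - 1133 + 20/57 = - 1132.65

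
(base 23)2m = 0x44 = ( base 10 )68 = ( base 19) 3b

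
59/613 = 59/613=0.10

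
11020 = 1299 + 9721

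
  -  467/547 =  - 467/547 = - 0.85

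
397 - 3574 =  - 3177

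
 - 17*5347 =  - 90899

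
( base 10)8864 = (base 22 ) I6K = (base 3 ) 110011022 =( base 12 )5168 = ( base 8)21240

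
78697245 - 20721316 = 57975929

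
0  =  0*8406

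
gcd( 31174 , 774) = 2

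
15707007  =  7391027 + 8315980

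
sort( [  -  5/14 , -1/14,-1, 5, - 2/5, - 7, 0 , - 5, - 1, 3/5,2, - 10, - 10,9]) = [ - 10, - 10, - 7, - 5, - 1, - 1, - 2/5, -5/14, - 1/14,0,3/5, 2, 5,9]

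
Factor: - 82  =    -  2^1 *41^1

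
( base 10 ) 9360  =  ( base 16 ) 2490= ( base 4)2102100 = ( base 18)1ag0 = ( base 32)94G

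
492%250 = 242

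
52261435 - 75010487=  - 22749052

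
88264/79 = 1117+21/79 = 1117.27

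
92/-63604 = -23/15901 = - 0.00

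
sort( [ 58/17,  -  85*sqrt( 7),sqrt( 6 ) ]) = [ - 85*sqrt(7),sqrt(6), 58/17]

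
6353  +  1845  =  8198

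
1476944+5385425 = 6862369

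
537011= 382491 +154520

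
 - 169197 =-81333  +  -87864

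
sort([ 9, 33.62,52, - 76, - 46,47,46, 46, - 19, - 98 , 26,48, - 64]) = [ - 98, - 76, - 64,- 46, - 19, 9,26, 33.62,46 , 46,47, 48, 52]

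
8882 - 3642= 5240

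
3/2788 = 3/2788 = 0.00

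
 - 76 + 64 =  - 12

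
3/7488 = 1/2496 = 0.00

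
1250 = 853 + 397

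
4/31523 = 4/31523 = 0.00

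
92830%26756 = 12562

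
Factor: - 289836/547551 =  - 388/733 = - 2^2*97^1*733^ (-1)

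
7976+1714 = 9690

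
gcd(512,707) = 1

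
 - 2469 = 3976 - 6445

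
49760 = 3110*16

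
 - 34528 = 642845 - 677373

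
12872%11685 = 1187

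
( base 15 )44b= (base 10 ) 971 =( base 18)2HH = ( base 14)4D5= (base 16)3CB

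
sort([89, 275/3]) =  [ 89,275/3 ]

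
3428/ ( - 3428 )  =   -1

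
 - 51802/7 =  - 7401+5/7 = - 7400.29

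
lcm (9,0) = 0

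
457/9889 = 457/9889 = 0.05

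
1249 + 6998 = 8247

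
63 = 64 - 1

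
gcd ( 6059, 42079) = 1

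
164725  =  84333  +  80392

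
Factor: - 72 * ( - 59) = 4248  =  2^3*3^2*  59^1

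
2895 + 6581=9476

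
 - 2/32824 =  - 1/16412 = - 0.00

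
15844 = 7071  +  8773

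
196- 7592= - 7396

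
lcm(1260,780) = 16380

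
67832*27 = 1831464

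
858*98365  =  84397170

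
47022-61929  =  -14907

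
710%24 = 14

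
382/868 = 191/434 = 0.44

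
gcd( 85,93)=1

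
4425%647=543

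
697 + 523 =1220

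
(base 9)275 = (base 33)6W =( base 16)E6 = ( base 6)1022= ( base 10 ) 230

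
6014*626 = 3764764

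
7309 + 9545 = 16854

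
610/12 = 50  +  5/6 =50.83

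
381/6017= 381/6017 = 0.06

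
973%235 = 33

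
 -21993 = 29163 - 51156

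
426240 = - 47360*( - 9 )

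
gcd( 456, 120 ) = 24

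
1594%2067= 1594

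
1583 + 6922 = 8505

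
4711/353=13 + 122/353 = 13.35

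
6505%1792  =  1129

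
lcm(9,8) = 72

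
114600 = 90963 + 23637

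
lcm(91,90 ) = 8190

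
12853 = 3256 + 9597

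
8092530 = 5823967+2268563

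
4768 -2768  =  2000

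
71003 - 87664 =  - 16661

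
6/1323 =2/441 = 0.00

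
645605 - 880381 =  - 234776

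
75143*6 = 450858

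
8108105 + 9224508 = 17332613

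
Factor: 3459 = 3^1  *  1153^1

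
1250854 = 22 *56857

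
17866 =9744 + 8122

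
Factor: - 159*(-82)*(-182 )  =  -2^2*3^1*7^1*13^1*41^1*53^1 = - 2372916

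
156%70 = 16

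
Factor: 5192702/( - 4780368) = -2^( - 3) * 3^(-2) *89^(-1)*373^( - 1)*2596351^1 =-2596351/2390184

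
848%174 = 152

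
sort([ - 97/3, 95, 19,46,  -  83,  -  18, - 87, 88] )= [ - 87, - 83, - 97/3, - 18, 19,46, 88,95]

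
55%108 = 55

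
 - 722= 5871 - 6593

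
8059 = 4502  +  3557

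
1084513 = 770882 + 313631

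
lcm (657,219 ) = 657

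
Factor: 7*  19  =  7^1 * 19^1 = 133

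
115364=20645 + 94719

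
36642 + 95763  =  132405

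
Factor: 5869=5869^1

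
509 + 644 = 1153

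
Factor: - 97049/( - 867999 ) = 107/957=3^( -1)  *  11^( - 1)*29^ ( - 1 ) *107^1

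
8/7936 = 1/992 = 0.00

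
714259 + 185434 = 899693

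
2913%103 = 29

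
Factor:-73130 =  - 2^1*5^1*71^1*103^1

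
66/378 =11/63= 0.17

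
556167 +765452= 1321619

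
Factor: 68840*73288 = 2^6*5^1*1721^1* 9161^1= 5045145920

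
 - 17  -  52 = -69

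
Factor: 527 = 17^1  *31^1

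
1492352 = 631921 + 860431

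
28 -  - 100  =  128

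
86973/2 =43486 +1/2 = 43486.50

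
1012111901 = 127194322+884917579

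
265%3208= 265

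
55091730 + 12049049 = 67140779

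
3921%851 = 517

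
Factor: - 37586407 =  - 29^1*277^1  *  4679^1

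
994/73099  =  994/73099 = 0.01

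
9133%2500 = 1633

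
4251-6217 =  - 1966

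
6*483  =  2898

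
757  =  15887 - 15130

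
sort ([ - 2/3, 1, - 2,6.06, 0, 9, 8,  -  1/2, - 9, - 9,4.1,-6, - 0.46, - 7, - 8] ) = [ - 9, - 9, - 8, - 7,-6, - 2,-2/3 , - 1/2, - 0.46,0, 1, 4.1,  6.06, 8,9]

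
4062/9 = 451 + 1/3 = 451.33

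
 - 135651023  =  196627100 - 332278123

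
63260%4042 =2630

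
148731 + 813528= 962259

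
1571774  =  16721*94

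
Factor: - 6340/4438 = - 2^1*5^1 * 7^(- 1) =- 10/7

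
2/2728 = 1/1364  =  0.00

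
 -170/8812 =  - 1 + 4321/4406  =  - 0.02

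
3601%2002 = 1599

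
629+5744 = 6373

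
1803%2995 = 1803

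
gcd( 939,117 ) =3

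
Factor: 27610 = 2^1 * 5^1 * 11^1*251^1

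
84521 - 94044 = - 9523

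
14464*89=1287296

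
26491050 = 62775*422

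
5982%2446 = 1090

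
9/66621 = 3/22207 = 0.00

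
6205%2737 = 731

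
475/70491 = 475/70491 = 0.01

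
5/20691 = 5/20691 = 0.00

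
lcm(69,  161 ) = 483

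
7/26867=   7/26867=0.00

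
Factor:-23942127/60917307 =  - 17^( - 1 )*108587^( - 1 )*725519^1 =- 725519/1845979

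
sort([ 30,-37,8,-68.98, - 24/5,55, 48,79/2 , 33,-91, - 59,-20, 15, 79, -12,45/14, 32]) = [ - 91,-68.98 ,-59,-37,- 20, - 12, - 24/5, 45/14,8, 15,30,32,33,79/2,48,55,79]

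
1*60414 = 60414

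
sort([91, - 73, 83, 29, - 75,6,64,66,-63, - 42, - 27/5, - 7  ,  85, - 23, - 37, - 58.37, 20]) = [ - 75,- 73, - 63, - 58.37, - 42, - 37, - 23, - 7, - 27/5, 6,20,29,64,66,83,85 , 91 ]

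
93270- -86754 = 180024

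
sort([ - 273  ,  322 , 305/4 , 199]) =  [ - 273,  305/4,  199,  322 ] 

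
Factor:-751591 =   -  103^1*7297^1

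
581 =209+372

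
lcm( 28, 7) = 28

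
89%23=20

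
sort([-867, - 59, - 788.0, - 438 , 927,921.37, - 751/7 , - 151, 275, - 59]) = [ - 867,-788.0,-438,-151, - 751/7, - 59, - 59,275, 921.37, 927]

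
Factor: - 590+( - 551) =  - 7^1*163^1 = - 1141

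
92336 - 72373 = 19963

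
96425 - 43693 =52732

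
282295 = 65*4343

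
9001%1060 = 521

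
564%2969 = 564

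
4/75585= 4/75585 = 0.00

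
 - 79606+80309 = 703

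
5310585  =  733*7245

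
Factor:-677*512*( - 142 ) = 49220608 = 2^10 * 71^1*677^1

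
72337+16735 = 89072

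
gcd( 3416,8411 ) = 1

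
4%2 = 0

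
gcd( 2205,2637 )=9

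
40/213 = 40/213 = 0.19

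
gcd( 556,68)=4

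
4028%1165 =533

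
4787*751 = 3595037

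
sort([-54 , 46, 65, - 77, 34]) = [ - 77, - 54, 34,46,65] 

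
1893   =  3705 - 1812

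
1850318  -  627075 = 1223243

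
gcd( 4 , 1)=1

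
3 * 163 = 489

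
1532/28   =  54 + 5/7 = 54.71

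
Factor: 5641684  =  2^2*1410421^1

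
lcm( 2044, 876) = 6132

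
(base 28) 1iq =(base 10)1314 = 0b10100100010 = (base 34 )14m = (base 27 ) 1LI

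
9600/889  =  9600/889  =  10.80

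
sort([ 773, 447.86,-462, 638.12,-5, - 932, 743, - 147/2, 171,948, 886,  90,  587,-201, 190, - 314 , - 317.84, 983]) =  [ - 932,- 462, - 317.84, - 314, - 201,-147/2, - 5, 90, 171, 190, 447.86, 587,638.12, 743, 773, 886, 948,  983 ] 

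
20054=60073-40019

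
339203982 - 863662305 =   -  524458323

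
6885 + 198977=205862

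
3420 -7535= - 4115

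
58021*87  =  5047827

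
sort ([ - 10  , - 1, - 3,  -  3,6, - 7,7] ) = [ - 10,-7, - 3, - 3, -1,6, 7]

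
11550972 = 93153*124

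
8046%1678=1334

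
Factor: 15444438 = 2^1 * 3^1*67^1*103^1*373^1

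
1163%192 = 11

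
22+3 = 25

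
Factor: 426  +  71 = 7^1 *71^1=497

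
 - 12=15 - 27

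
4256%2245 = 2011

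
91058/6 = 45529/3 = 15176.33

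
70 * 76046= 5323220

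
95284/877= 108 + 568/877 = 108.65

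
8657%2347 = 1616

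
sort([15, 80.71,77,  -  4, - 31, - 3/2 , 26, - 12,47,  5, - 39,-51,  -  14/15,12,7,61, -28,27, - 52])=[  -  52, - 51, - 39,-31, - 28, - 12,-4, - 3/2, - 14/15, 5, 7, 12, 15,26,27,47, 61,77, 80.71]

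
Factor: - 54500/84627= - 2^2*3^( - 2) * 5^3*109^1*9403^(-1 )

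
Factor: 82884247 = 41^1*2021567^1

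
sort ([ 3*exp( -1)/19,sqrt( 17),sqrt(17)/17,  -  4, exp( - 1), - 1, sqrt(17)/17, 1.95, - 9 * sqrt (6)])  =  [ - 9*sqrt(6), - 4, - 1, 3 * exp ( - 1) /19, sqrt (17)/17,sqrt ( 17 )/17, exp (-1 ), 1.95, sqrt( 17)]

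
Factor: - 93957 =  - 3^1*31319^1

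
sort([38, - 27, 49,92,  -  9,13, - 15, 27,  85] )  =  [  -  27, - 15,-9,  13 , 27,38,  49,  85,92 ] 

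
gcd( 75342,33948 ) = 6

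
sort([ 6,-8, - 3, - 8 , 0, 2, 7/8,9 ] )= [ - 8, - 8, - 3, 0, 7/8, 2, 6,9]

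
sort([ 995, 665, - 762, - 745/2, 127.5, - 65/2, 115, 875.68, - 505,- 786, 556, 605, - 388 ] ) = [  -  786, - 762, - 505 , - 388, - 745/2, - 65/2, 115,127.5, 556,  605, 665,875.68, 995]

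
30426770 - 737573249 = -707146479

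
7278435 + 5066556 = 12344991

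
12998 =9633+3365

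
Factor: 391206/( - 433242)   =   - 3^( - 2 ) * 71^( - 1)*577^1 = - 577/639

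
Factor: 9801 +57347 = 67148 = 2^2*16787^1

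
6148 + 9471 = 15619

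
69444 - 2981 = 66463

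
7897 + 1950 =9847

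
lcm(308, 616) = 616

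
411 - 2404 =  - 1993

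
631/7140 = 631/7140  =  0.09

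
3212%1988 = 1224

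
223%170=53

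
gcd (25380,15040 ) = 940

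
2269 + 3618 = 5887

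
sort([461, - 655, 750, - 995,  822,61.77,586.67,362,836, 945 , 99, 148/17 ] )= [ - 995 , - 655,148/17, 61.77,99 , 362, 461,586.67,750,822, 836,945 ] 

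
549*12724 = 6985476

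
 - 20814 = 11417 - 32231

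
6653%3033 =587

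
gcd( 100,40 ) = 20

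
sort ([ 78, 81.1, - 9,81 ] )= [ - 9,78,81, 81.1]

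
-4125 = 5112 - 9237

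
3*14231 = 42693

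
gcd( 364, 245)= 7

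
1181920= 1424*830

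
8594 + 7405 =15999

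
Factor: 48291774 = 2^1 *3^1*8048629^1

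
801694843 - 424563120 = 377131723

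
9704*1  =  9704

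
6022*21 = 126462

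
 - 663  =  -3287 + 2624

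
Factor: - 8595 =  - 3^2 * 5^1  *191^1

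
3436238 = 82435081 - 78998843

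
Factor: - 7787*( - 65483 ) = 509916121= 11^1*13^1 * 599^1*5953^1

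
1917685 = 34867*55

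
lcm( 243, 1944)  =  1944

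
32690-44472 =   -  11782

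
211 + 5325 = 5536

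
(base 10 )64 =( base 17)3d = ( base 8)100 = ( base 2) 1000000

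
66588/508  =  16647/127 = 131.08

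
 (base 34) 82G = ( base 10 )9332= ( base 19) 16g3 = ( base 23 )HEH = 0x2474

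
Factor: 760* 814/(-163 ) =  - 2^4*5^1 *11^1*19^1*37^1*163^ (-1 ) = - 618640/163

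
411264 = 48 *8568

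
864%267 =63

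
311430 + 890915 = 1202345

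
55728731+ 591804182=647532913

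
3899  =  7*557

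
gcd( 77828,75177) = 1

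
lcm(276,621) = 2484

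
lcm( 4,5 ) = 20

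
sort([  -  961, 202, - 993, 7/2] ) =[-993,  -  961,  7/2,202] 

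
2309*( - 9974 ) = - 23029966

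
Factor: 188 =2^2*47^1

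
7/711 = 7/711 = 0.01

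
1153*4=4612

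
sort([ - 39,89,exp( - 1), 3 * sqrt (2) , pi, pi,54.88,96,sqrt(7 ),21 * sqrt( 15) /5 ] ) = [ - 39,exp( - 1),sqrt( 7 ),pi,pi, 3*sqrt(2),21 * sqrt( 15 ) /5,54.88,89, 96] 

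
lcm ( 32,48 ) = 96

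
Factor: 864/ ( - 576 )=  - 3/2 = - 2^( - 1)*3^1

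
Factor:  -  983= - 983^1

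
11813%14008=11813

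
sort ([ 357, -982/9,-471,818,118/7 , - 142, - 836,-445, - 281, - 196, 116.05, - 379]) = [ - 836,  -  471, - 445,  -  379, - 281, - 196 , - 142,-982/9, 118/7,116.05, 357, 818]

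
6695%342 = 197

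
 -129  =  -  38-91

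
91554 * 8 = 732432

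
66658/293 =227 + 147/293 = 227.50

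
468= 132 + 336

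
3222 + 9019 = 12241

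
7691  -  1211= 6480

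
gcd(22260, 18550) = 3710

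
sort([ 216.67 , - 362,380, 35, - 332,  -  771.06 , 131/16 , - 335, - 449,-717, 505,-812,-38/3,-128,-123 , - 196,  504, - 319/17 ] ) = [ - 812,- 771.06, - 717, - 449,  -  362,-335 , - 332, - 196, - 128, - 123, - 319/17, - 38/3, 131/16, 35,  216.67,  380 , 504, 505]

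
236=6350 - 6114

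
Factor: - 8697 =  - 3^1*13^1*223^1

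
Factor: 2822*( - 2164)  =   - 6106808 = -2^3*17^1 * 83^1*541^1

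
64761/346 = 64761/346=187.17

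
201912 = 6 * 33652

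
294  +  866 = 1160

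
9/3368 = 9/3368  =  0.00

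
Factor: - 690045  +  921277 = 231232= 2^6*3613^1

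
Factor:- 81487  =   - 7^2*1663^1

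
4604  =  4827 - 223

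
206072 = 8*25759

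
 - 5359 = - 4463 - 896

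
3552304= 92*38612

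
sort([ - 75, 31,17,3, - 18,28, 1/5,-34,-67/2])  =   [ -75, - 34, - 67/2,-18,1/5,3, 17 , 28,31]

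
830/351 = 830/351 = 2.36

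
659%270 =119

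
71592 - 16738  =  54854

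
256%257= 256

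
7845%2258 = 1071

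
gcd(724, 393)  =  1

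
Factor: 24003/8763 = 63/23=3^2*7^1*23^(-1) 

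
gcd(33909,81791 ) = 89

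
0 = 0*80933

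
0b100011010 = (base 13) 189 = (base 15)13C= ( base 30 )9C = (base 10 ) 282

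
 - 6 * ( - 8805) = 52830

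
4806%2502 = 2304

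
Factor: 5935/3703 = 5^1  *  7^( - 1)*23^( - 2)*1187^1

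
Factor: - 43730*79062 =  - 2^2*3^1*5^1 * 4373^1*13177^1  =  - 3457381260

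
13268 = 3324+9944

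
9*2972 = 26748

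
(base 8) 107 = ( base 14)51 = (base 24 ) 2N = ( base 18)3H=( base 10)71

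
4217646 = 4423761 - 206115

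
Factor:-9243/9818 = - 2^(-1 )*3^2*13^1*79^1 * 4909^(  -  1)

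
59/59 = 1 = 1.00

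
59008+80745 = 139753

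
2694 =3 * 898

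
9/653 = 9/653 = 0.01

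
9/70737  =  3/23579 = 0.00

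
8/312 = 1/39 = 0.03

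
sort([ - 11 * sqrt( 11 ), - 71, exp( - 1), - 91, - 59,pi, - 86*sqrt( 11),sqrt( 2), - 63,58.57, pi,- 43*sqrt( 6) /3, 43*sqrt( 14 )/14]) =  [ - 86*sqrt( 11 ), - 91, - 71, - 63,-59, - 11*sqrt(11 ), - 43*sqrt( 6) /3, exp( - 1), sqrt(2 ), pi, pi,43*sqrt(14)/14,58.57] 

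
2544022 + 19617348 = 22161370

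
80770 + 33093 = 113863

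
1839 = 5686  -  3847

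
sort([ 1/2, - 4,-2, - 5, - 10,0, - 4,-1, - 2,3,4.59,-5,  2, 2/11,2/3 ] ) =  [ - 10, - 5, - 5,-4 , - 4, - 2, - 2,-1 , 0,  2/11 , 1/2, 2/3,2, 3, 4.59] 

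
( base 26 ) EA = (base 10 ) 374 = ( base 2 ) 101110110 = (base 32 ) BM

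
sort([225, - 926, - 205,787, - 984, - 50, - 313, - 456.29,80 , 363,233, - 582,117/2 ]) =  [-984, - 926, - 582, - 456.29, - 313, - 205, - 50,117/2,80, 225, 233,  363,787]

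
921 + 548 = 1469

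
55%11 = 0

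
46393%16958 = 12477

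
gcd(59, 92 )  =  1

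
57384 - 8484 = 48900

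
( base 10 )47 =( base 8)57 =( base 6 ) 115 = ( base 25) 1m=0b101111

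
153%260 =153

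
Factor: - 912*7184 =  - 2^8*3^1 * 19^1* 449^1 = - 6551808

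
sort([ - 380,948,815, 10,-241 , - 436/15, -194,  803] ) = [ - 380,-241, - 194, - 436/15, 10,803 , 815, 948] 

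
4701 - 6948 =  - 2247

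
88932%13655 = 7002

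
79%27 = 25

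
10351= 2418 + 7933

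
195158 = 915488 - 720330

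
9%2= 1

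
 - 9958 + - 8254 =  -  18212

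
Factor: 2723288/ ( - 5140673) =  - 2^3*31^1* 79^1*139^1 * 5140673^( - 1 ) 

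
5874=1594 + 4280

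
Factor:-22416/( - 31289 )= 2^4 * 3^1* 67^(-1 )  =  48/67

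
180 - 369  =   - 189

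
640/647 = 640/647 = 0.99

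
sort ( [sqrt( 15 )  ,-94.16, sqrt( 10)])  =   [-94.16, sqrt ( 10 ), sqrt(15 )]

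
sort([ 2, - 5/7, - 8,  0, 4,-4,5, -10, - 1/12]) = [ - 10 , - 8,-4, - 5/7,-1/12, 0,2,  4,5 ]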